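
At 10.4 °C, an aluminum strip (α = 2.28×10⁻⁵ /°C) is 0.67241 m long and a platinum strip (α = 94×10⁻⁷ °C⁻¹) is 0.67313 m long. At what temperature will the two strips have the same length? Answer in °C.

L₁(1 + α₁ΔT) = L₂(1 + α₂ΔT) ⇒ ΔT = (L₂ − L₁)/(α₁L₁ − α₂L₂)
L₂ − L₁ = 0.67313 − 0.67241 = 7.20×10⁻⁴ m
α₁L₁ − α₂L₂ = 2.28×10⁻⁵×0.67241 − 94×10⁻⁷×0.67313 = 9.003526×10⁻⁶ m/K
ΔT = 7.20×10⁻⁴ / 9.003526×10⁻⁶ = 79.9687 K
T = 10.4 + 79.9687 = 90.3687 °C

T = 90.37 °C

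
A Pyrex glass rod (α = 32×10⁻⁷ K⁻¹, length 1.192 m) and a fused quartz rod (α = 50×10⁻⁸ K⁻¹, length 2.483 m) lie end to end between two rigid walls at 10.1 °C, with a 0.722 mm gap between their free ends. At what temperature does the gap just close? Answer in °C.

T = 153 °C

Gap closes when ΔL₁ + ΔL₂ = 0.722 mm = 7.22×10⁻⁴ m
(α₁L₁ + α₂L₂)ΔT = g
α₁L₁ + α₂L₂ = 32×10⁻⁷×1.192 + 50×10⁻⁸×2.483 = 5.0559×10⁻⁶ m/K
ΔT = 7.22×10⁻⁴ / 5.0559×10⁻⁶ = 142.80 K
T = 10.1 + 142.80 = 152.90 °C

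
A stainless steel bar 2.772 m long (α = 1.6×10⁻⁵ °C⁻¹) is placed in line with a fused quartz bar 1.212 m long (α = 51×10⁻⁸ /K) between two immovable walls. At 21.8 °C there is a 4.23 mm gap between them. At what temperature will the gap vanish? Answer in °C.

Gap closes when ΔL₁ + ΔL₂ = 4.23 mm = 4.23×10⁻³ m
(α₁L₁ + α₂L₂)ΔT = g
α₁L₁ + α₂L₂ = 1.6×10⁻⁵×2.772 + 51×10⁻⁸×1.212 = 4.497012×10⁻⁵ m/K
ΔT = 4.23×10⁻³ / 4.497012×10⁻⁵ = 94.06 K
T = 21.8 + 94.06 = 115.86 °C

T = 116 °C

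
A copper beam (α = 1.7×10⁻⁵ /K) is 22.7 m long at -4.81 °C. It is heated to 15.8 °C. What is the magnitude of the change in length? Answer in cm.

|ΔT| = |15.8 − (-4.81)| = 20.61 K
ΔL = αL₀ΔT = (1.7×10⁻⁵)(22.7)(20.61) = 7.95×10⁻³ m

ΔL = 0.795 cm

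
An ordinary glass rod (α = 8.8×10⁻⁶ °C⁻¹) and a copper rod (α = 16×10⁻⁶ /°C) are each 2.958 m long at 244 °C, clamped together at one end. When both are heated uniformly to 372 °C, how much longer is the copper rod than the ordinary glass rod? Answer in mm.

ΔT = 128 K
ordinary glass: ΔL = 8.8×10⁻⁶ × 2.958 m × 128 = 3.3319×10⁻³ m = 3.3319 mm
copper: ΔL = 16×10⁻⁶ × 2.958 m × 128 = 6.0580×10⁻³ m = 6.0580 mm
difference = 6.0580 − 3.3319 = 2.7261 mm

2.73 mm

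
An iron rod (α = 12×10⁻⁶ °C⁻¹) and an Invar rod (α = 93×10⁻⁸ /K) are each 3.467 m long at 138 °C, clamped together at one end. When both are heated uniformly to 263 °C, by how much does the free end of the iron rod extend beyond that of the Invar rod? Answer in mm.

4.80 mm

ΔT = 125 K
iron: ΔL = 12×10⁻⁶ × 3.467 m × 125 = 5.2005×10⁻³ m = 5.2005 mm
Invar: ΔL = 93×10⁻⁸ × 3.467 m × 125 = 4.0304×10⁻⁴ m = 0.40304 mm
difference = 5.2005 − 0.40304 = 4.79746 mm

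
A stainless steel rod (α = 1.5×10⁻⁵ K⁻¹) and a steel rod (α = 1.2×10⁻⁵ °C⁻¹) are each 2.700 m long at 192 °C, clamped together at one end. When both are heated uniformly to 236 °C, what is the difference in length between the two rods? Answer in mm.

ΔT = 44 K
stainless steel: ΔL = 1.5×10⁻⁵ × 2.700 m × 44 = 1.7820×10⁻³ m = 1.7820 mm
steel: ΔL = 1.2×10⁻⁵ × 2.700 m × 44 = 1.4256×10⁻³ m = 1.4256 mm
difference = 1.7820 − 1.4256 = 0.3564 mm

0.356 mm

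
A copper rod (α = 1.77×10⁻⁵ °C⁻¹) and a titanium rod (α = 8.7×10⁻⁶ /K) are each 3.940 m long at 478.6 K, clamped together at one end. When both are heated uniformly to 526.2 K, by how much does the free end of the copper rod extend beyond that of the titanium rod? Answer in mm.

1.69 mm

ΔT = 47.6 K
copper: ΔL = 1.77×10⁻⁵ × 3.940 m × 47.6 = 3.3195×10⁻³ m = 3.3195 mm
titanium: ΔL = 8.7×10⁻⁶ × 3.940 m × 47.6 = 1.6316×10⁻³ m = 1.6316 mm
difference = 3.3195 − 1.6316 = 1.6879 mm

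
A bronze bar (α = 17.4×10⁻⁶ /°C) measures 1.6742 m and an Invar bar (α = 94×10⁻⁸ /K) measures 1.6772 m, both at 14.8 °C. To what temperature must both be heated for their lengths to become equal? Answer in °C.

Equal length when α₁L₁ΔT − α₂L₂ΔT = L₂ − L₁ = 3.00×10⁻³ m
α₁L₁ = 2.913108×10⁻⁵, α₂L₂ = 1.576568×10⁻⁶ → Δ(αL) = 2.7554512×10⁻⁵ m/K
ΔT = 3.00×10⁻³ / 2.7554512×10⁻⁵ = 108.875 K, so T = 14.8 + 108.875 = 123.675 °C

T = 123.7 °C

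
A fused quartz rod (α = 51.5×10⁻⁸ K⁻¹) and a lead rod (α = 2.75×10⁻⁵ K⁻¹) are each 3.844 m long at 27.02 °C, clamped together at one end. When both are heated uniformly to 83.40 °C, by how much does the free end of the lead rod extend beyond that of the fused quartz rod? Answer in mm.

5.85 mm

ΔT = 56.38 K
fused quartz: ΔL = 51.5×10⁻⁸ × 3.844 m × 56.38 = 1.1161×10⁻⁴ m = 0.11161 mm
lead: ΔL = 2.75×10⁻⁵ × 3.844 m × 56.38 = 5.9599×10⁻³ m = 5.9599 mm
difference = 5.9599 − 0.11161 = 5.84829 mm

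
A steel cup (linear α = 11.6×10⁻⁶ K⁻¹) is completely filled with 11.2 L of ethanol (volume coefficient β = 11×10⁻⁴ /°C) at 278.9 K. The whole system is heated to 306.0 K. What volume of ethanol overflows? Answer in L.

The cup also expands: β_container ≈ 3α = 3.48×10⁻⁵ /K
Net overflow = V₀(β_liq − 3α_cont)ΔT
β − 3α = 1.10×10⁻³ − 3.48×10⁻⁵ = 1.0652×10⁻³ /K; ΔT = 27.1 K
ΔV = 11.2 × 1.0652×10⁻³ × 27.1 = 0.323 L

0.323 L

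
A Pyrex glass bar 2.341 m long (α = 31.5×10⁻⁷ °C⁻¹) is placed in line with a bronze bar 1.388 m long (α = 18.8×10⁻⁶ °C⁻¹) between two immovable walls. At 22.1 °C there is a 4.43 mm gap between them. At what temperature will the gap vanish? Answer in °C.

T = 154 °C

α₁L₁ = 7.37415×10⁻⁶ m/K, α₂L₂ = 2.60944×10⁻⁵ m/K → total 3.346855×10⁻⁵ m/K
ΔT = g/(α₁L₁+α₂L₂) = 4.43×10⁻³ / 3.346855×10⁻⁵ = 132.36 K
T = 22.1 + 132.36 = 154.46 °C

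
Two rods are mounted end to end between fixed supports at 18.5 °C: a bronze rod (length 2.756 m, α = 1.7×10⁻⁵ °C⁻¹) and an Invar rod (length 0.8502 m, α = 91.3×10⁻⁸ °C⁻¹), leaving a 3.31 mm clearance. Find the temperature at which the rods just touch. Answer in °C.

α₁L₁ = 4.6852×10⁻⁵ m/K, α₂L₂ = 7.762326×10⁻⁷ m/K → total 4.76282326×10⁻⁵ m/K
ΔT = g/(α₁L₁+α₂L₂) = 3.31×10⁻³ / 4.76282326×10⁻⁵ = 69.497 K
T = 18.5 + 69.497 = 87.997 °C

T = 88.0 °C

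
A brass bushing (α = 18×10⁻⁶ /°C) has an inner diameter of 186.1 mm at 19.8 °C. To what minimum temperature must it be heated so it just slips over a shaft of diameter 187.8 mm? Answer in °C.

T = 527 °C

Required Δd = 187.8 − 186.1 = 1.7 mm
Δd = αd₀ΔT ⇒ ΔT = Δd/(αd₀) = 1.7 / (18×10⁻⁶ × 186.1) = 507.49 K
T_min = 19.8 + 507.49 = 527.29 °C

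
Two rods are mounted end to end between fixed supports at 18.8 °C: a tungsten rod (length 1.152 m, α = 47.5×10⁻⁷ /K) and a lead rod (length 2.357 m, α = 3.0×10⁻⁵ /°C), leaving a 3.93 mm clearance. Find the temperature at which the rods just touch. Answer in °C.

T = 70.4 °C

α₁L₁ = 5.472×10⁻⁶ m/K, α₂L₂ = 7.071×10⁻⁵ m/K → total 7.6182×10⁻⁵ m/K
ΔT = g/(α₁L₁+α₂L₂) = 3.93×10⁻³ / 7.6182×10⁻⁵ = 51.587 K
T = 18.8 + 51.587 = 70.387 °C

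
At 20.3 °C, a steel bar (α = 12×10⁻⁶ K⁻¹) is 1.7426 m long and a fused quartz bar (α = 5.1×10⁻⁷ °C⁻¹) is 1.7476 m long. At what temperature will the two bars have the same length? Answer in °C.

T = 270.1 °C

Equal length when α₁L₁ΔT − α₂L₂ΔT = L₂ − L₁ = 5.00×10⁻³ m
α₁L₁ = 2.09112×10⁻⁵, α₂L₂ = 8.91276×10⁻⁷ → Δ(αL) = 2.0019924×10⁻⁵ m/K
ΔT = 5.00×10⁻³ / 2.0019924×10⁻⁵ = 249.751 K, so T = 20.3 + 249.751 = 270.051 °C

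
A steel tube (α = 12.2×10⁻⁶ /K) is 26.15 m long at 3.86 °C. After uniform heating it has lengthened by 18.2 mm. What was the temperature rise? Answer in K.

ΔT = 57.0 K

ΔL = αL₀ΔT ⇒ ΔT = ΔL / (αL₀)
ΔT = 18.2×10⁻³ m / (12.2×10⁻⁶ × 26.15 m) = 57.048 K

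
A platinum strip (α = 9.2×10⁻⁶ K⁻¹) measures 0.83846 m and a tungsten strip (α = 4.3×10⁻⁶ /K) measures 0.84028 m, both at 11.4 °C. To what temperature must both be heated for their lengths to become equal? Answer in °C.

T = 455.2 °C

Equal length when α₁L₁ΔT − α₂L₂ΔT = L₂ − L₁ = 1.82×10⁻³ m
α₁L₁ = 7.713832×10⁻⁶, α₂L₂ = 3.613204×10⁻⁶ → Δ(αL) = 4.100628×10⁻⁶ m/K
ΔT = 1.82×10⁻³ / 4.100628×10⁻⁶ = 443.834 K, so T = 11.4 + 443.834 = 455.234 °C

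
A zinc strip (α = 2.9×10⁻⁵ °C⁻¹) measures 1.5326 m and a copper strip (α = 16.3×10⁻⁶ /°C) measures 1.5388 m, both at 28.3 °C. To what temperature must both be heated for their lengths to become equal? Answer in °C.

Equal length when α₁L₁ΔT − α₂L₂ΔT = L₂ − L₁ = 6.20×10⁻³ m
α₁L₁ = 4.44454×10⁻⁵, α₂L₂ = 2.508244×10⁻⁵ → Δ(αL) = 1.936296×10⁻⁵ m/K
ΔT = 6.20×10⁻³ / 1.936296×10⁻⁵ = 320.199 K, so T = 28.3 + 320.199 = 348.499 °C

T = 348.5 °C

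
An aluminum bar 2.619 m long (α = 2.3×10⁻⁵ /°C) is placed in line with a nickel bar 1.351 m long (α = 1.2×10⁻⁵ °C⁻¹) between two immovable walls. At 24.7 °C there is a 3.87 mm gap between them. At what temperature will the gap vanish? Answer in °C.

T = 75.3 °C

α₁L₁ = 6.0237×10⁻⁵ m/K, α₂L₂ = 1.6212×10⁻⁵ m/K → total 7.6449×10⁻⁵ m/K
ΔT = g/(α₁L₁+α₂L₂) = 3.87×10⁻³ / 7.6449×10⁻⁵ = 50.622 K
T = 24.7 + 50.622 = 75.322 °C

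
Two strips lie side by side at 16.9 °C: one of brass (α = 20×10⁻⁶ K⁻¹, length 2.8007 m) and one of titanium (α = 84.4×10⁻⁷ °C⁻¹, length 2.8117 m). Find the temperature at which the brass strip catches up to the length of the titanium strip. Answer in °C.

T = 357.6 °C

L₁(1 + α₁ΔT) = L₂(1 + α₂ΔT) ⇒ ΔT = (L₂ − L₁)/(α₁L₁ − α₂L₂)
L₂ − L₁ = 2.8117 − 2.8007 = 1.10×10⁻² m
α₁L₁ − α₂L₂ = 20×10⁻⁶×2.8007 − 84.4×10⁻⁷×2.8117 = 3.2283252×10⁻⁵ m/K
ΔT = 1.10×10⁻² / 3.2283252×10⁻⁵ = 340.734 K
T = 16.9 + 340.734 = 357.634 °C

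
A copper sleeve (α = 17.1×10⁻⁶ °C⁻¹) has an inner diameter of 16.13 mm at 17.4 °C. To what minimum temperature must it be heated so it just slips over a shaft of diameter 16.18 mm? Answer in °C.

T = 199 °C

Required Δd = 16.18 − 16.13 = 0.05 mm
Δd = αd₀ΔT ⇒ ΔT = Δd/(αd₀) = 0.05 / (17.1×10⁻⁶ × 16.13) = 181.28 K
T_min = 17.4 + 181.28 = 198.68 °C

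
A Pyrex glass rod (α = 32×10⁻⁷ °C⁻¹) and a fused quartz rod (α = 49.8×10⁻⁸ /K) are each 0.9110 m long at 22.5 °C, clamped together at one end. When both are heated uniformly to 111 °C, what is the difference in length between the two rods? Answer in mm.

0.218 mm

ΔT = 88.5 K
Pyrex glass: ΔL = 32×10⁻⁷ × 0.9110 m × 88.5 = 2.5800×10⁻⁴ m = 0.25800 mm
fused quartz: ΔL = 49.8×10⁻⁸ × 0.9110 m × 88.5 = 4.0151×10⁻⁵ m = 0.040151 mm
difference = 0.25800 − 0.040151 = 0.217849 mm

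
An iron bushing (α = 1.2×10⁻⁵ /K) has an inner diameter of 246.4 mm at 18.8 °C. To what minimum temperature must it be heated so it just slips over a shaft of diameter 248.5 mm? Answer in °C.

T = 729 °C

Required Δd = 248.5 − 246.4 = 2.1 mm
Δd = αd₀ΔT ⇒ ΔT = Δd/(αd₀) = 2.1 / (1.2×10⁻⁵ × 246.4) = 710.23 K
T_min = 18.8 + 710.23 = 729.03 °C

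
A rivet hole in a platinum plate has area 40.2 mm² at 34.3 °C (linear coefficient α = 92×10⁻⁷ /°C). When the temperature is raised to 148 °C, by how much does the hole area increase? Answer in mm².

Area coefficient ≈ 2α; |ΔT| = 113.7 K
ΔA = 2αA₀ΔT = 2(92×10⁻⁷)(40.2)(113.7) = 0.0841 mm²

ΔA = 0.0841 mm²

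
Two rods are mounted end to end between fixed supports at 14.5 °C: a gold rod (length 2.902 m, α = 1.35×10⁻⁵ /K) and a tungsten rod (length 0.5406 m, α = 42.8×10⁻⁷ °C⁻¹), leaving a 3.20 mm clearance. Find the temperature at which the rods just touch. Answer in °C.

T = 91.6 °C

α₁L₁ = 3.9177×10⁻⁵ m/K, α₂L₂ = 2.313768×10⁻⁶ m/K → total 4.1490768×10⁻⁵ m/K
ΔT = g/(α₁L₁+α₂L₂) = 3.20×10⁻³ / 4.1490768×10⁻⁵ = 77.126 K
T = 14.5 + 77.126 = 91.626 °C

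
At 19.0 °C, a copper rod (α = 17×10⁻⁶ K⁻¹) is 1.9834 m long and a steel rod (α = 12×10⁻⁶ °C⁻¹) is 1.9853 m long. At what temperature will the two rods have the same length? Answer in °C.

L₁(1 + α₁ΔT) = L₂(1 + α₂ΔT) ⇒ ΔT = (L₂ − L₁)/(α₁L₁ − α₂L₂)
L₂ − L₁ = 1.9853 − 1.9834 = 1.90×10⁻³ m
α₁L₁ − α₂L₂ = 17×10⁻⁶×1.9834 − 12×10⁻⁶×1.9853 = 9.8942×10⁻⁶ m/K
ΔT = 1.90×10⁻³ / 9.8942×10⁻⁶ = 192.032 K
T = 19.0 + 192.032 = 211.032 °C

T = 211.0 °C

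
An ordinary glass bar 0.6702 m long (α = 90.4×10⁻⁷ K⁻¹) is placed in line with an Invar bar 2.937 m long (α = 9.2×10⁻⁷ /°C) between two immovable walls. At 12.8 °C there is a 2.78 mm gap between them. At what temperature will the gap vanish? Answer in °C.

Gap closes when ΔL₁ + ΔL₂ = 2.78 mm = 2.78×10⁻³ m
(α₁L₁ + α₂L₂)ΔT = g
α₁L₁ + α₂L₂ = 90.4×10⁻⁷×0.6702 + 9.2×10⁻⁷×2.937 = 8.760648×10⁻⁶ m/K
ΔT = 2.78×10⁻³ / 8.760648×10⁻⁶ = 317.33 K
T = 12.8 + 317.33 = 330.13 °C

T = 330 °C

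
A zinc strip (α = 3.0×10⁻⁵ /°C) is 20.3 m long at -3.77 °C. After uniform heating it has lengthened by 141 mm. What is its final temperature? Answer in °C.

ΔL = αL₀ΔT ⇒ ΔT = ΔL / (αL₀)
ΔT = 141×10⁻³ m / (3.0×10⁻⁵ × 20.3 m) = 231.53 K
T = -3.77 + 231.53 = 227.76 °C

T = 228 °C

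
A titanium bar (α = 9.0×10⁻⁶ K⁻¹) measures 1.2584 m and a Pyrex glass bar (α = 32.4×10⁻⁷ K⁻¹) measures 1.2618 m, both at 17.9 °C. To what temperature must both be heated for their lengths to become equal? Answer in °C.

T = 487.7 °C

Equal length when α₁L₁ΔT − α₂L₂ΔT = L₂ − L₁ = 3.40×10⁻³ m
α₁L₁ = 1.13256×10⁻⁵, α₂L₂ = 4.088232×10⁻⁶ → Δ(αL) = 7.237368×10⁻⁶ m/K
ΔT = 3.40×10⁻³ / 7.237368×10⁻⁶ = 469.784 K, so T = 17.9 + 469.784 = 487.684 °C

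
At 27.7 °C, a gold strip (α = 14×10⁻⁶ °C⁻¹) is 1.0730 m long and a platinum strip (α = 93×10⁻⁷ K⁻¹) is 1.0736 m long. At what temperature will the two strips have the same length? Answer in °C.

Equal length when α₁L₁ΔT − α₂L₂ΔT = L₂ − L₁ = 6.00×10⁻⁴ m
α₁L₁ = 1.5022×10⁻⁵, α₂L₂ = 9.98448×10⁻⁶ → Δ(αL) = 5.03752×10⁻⁶ m/K
ΔT = 6.00×10⁻⁴ / 5.03752×10⁻⁶ = 119.106 K, so T = 27.7 + 119.106 = 146.806 °C

T = 146.8 °C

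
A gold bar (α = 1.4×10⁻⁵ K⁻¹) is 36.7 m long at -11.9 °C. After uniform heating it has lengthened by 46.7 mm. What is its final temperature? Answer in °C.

T = 79.0 °C

ΔL = αL₀ΔT ⇒ ΔT = ΔL / (αL₀)
ΔT = 46.7×10⁻³ m / (1.4×10⁻⁵ × 36.7 m) = 90.891 K
T = -11.9 + 90.891 = 78.991 °C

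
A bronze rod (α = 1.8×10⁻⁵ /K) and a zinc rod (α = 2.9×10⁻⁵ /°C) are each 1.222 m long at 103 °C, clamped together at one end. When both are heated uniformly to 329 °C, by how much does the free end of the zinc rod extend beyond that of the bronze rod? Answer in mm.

ΔT = 226 K
bronze: ΔL = 1.8×10⁻⁵ × 1.222 m × 226 = 4.9711×10⁻³ m = 4.9711 mm
zinc: ΔL = 2.9×10⁻⁵ × 1.222 m × 226 = 8.0090×10⁻³ m = 8.0090 mm
difference = 8.0090 − 4.9711 = 3.0379 mm

3.04 mm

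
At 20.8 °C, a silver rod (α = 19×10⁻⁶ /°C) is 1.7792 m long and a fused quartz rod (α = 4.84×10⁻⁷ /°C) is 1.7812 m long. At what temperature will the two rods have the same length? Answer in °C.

T = 81.51 °C

Equal length when α₁L₁ΔT − α₂L₂ΔT = L₂ − L₁ = 2.00×10⁻³ m
α₁L₁ = 3.38048×10⁻⁵, α₂L₂ = 8.621008×10⁻⁷ → Δ(αL) = 3.29426992×10⁻⁵ m/K
ΔT = 2.00×10⁻³ / 3.29426992×10⁻⁵ = 60.7115 K, so T = 20.8 + 60.7115 = 81.5115 °C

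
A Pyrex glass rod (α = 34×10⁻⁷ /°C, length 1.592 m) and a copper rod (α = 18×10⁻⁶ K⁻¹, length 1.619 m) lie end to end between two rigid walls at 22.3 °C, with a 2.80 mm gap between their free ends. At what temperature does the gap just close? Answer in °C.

Gap closes when ΔL₁ + ΔL₂ = 2.80 mm = 2.80×10⁻³ m
(α₁L₁ + α₂L₂)ΔT = g
α₁L₁ + α₂L₂ = 34×10⁻⁷×1.592 + 18×10⁻⁶×1.619 = 3.45548×10⁻⁵ m/K
ΔT = 2.80×10⁻³ / 3.45548×10⁻⁵ = 81.03 K
T = 22.3 + 81.03 = 103.33 °C

T = 103 °C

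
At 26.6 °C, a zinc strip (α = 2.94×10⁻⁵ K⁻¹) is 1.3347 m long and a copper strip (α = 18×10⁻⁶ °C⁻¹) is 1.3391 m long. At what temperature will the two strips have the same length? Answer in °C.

L₁(1 + α₁ΔT) = L₂(1 + α₂ΔT) ⇒ ΔT = (L₂ − L₁)/(α₁L₁ − α₂L₂)
L₂ − L₁ = 1.3391 − 1.3347 = 4.40×10⁻³ m
α₁L₁ − α₂L₂ = 2.94×10⁻⁵×1.3347 − 18×10⁻⁶×1.3391 = 1.513638×10⁻⁵ m/K
ΔT = 4.40×10⁻³ / 1.513638×10⁻⁵ = 290.690 K
T = 26.6 + 290.690 = 317.290 °C

T = 317.3 °C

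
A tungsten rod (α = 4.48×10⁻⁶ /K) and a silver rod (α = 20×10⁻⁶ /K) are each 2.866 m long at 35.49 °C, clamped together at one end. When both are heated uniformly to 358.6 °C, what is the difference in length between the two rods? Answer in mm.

ΔT = 323.11 K
tungsten: ΔL = 4.48×10⁻⁶ × 2.866 m × 323.11 = 4.1486×10⁻³ m = 4.1486 mm
silver: ΔL = 20×10⁻⁶ × 2.866 m × 323.11 = 1.8521×10⁻² m = 18.521 mm
difference = 18.521 − 4.1486 = 14.3724 mm

14.4 mm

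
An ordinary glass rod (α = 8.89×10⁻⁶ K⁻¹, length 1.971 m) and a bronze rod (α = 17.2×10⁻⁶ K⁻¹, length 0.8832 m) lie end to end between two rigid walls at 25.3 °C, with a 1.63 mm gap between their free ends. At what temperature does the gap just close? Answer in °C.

T = 75.1 °C

α₁L₁ = 1.752219×10⁻⁵ m/K, α₂L₂ = 1.519104×10⁻⁵ m/K → total 3.271323×10⁻⁵ m/K
ΔT = g/(α₁L₁+α₂L₂) = 1.63×10⁻³ / 3.271323×10⁻⁵ = 49.827 K
T = 25.3 + 49.827 = 75.127 °C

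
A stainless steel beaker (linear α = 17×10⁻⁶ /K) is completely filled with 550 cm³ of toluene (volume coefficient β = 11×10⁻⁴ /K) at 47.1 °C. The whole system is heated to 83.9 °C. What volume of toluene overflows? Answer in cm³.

21.2 cm³

The beaker also expands: β_container ≈ 3α = 5.1×10⁻⁵ /K
Net overflow = V₀(β_liq − 3α_cont)ΔT
β − 3α = 1.10×10⁻³ − 5.1×10⁻⁵ = 1.049×10⁻³ /K; ΔT = 36.8 K
ΔV = 550 × 1.049×10⁻³ × 36.8 = 21.2 cm³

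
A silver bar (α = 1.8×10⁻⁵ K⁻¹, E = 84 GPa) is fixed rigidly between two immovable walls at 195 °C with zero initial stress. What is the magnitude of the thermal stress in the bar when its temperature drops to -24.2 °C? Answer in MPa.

Fully constrained: the free strain ε = αΔT is blocked, so σ = Eε = EαΔT.
|ΔT| = 219.2 K
σ = 84.0×10⁹ × 1.8×10⁻⁵ × 219.2 = 3.31×10⁸ Pa

σ = 331 MPa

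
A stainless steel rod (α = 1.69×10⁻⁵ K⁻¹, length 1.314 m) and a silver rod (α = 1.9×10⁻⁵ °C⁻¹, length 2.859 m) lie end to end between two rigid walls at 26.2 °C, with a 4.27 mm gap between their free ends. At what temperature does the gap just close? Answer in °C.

α₁L₁ = 2.22066×10⁻⁵ m/K, α₂L₂ = 5.4321×10⁻⁵ m/K → total 7.65276×10⁻⁵ m/K
ΔT = g/(α₁L₁+α₂L₂) = 4.27×10⁻³ / 7.65276×10⁻⁵ = 55.797 K
T = 26.2 + 55.797 = 81.997 °C

T = 82.0 °C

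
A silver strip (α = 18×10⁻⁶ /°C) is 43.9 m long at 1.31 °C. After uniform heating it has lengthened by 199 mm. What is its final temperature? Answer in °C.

T = 253 °C

ΔL = αL₀ΔT ⇒ ΔT = ΔL / (αL₀)
ΔT = 199×10⁻³ m / (18×10⁻⁶ × 43.9 m) = 251.83 K
T = 1.31 + 251.83 = 253.14 °C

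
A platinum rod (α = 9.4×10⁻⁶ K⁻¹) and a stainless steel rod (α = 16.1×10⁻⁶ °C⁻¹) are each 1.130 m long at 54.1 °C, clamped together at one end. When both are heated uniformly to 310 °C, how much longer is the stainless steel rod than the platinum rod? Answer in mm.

ΔT = 255.9 K
platinum: ΔL = 9.4×10⁻⁶ × 1.130 m × 255.9 = 2.7182×10⁻³ m = 2.7182 mm
stainless steel: ΔL = 16.1×10⁻⁶ × 1.130 m × 255.9 = 4.6556×10⁻³ m = 4.6556 mm
difference = 4.6556 − 2.7182 = 1.9374 mm

1.94 mm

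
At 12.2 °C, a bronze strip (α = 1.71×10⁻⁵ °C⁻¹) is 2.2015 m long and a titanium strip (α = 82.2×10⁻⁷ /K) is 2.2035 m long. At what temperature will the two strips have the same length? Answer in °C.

L₁(1 + α₁ΔT) = L₂(1 + α₂ΔT) ⇒ ΔT = (L₂ − L₁)/(α₁L₁ − α₂L₂)
L₂ − L₁ = 2.2035 − 2.2015 = 2.00×10⁻³ m
α₁L₁ − α₂L₂ = 1.71×10⁻⁵×2.2015 − 82.2×10⁻⁷×2.2035 = 1.953288×10⁻⁵ m/K
ΔT = 2.00×10⁻³ / 1.953288×10⁻⁵ = 102.391 K
T = 12.2 + 102.391 = 114.591 °C

T = 114.6 °C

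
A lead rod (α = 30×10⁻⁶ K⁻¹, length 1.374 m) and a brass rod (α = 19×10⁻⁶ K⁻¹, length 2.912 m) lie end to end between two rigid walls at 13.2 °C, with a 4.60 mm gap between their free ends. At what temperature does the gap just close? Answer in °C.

Gap closes when ΔL₁ + ΔL₂ = 4.60 mm = 4.60×10⁻³ m
(α₁L₁ + α₂L₂)ΔT = g
α₁L₁ + α₂L₂ = 30×10⁻⁶×1.374 + 19×10⁻⁶×2.912 = 9.6548×10⁻⁵ m/K
ΔT = 4.60×10⁻³ / 9.6548×10⁻⁵ = 47.645 K
T = 13.2 + 47.645 = 60.845 °C

T = 60.8 °C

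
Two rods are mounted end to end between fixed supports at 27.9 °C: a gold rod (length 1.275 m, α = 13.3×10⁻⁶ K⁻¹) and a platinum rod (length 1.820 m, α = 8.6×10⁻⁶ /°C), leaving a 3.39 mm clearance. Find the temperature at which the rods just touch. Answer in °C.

α₁L₁ = 1.69575×10⁻⁵ m/K, α₂L₂ = 1.5652×10⁻⁵ m/K → total 3.26095×10⁻⁵ m/K
ΔT = g/(α₁L₁+α₂L₂) = 3.39×10⁻³ / 3.26095×10⁻⁵ = 103.96 K
T = 27.9 + 103.96 = 131.86 °C

T = 132 °C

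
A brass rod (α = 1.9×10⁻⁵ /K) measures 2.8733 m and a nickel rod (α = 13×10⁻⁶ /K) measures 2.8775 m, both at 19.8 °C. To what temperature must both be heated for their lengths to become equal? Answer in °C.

Equal length when α₁L₁ΔT − α₂L₂ΔT = L₂ − L₁ = 4.20×10⁻³ m
α₁L₁ = 5.45927×10⁻⁵, α₂L₂ = 3.74075×10⁻⁵ → Δ(αL) = 1.71852×10⁻⁵ m/K
ΔT = 4.20×10⁻³ / 1.71852×10⁻⁵ = 244.396 K, so T = 19.8 + 244.396 = 264.196 °C

T = 264.2 °C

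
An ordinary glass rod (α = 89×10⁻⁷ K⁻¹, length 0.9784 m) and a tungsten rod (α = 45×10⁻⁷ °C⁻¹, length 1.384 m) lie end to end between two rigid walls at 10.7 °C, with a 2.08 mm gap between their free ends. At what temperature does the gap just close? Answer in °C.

T = 150 °C

α₁L₁ = 8.70776×10⁻⁶ m/K, α₂L₂ = 6.228×10⁻⁶ m/K → total 1.493576×10⁻⁵ m/K
ΔT = g/(α₁L₁+α₂L₂) = 2.08×10⁻³ / 1.493576×10⁻⁵ = 139.26 K
T = 10.7 + 139.26 = 149.96 °C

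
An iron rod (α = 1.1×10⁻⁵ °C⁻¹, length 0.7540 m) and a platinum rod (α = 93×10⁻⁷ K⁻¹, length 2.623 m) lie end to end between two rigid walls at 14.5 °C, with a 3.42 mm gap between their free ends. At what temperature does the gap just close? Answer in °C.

T = 119 °C

α₁L₁ = 8.294×10⁻⁶ m/K, α₂L₂ = 2.43939×10⁻⁵ m/K → total 3.26879×10⁻⁵ m/K
ΔT = g/(α₁L₁+α₂L₂) = 3.42×10⁻³ / 3.26879×10⁻⁵ = 104.63 K
T = 14.5 + 104.63 = 119.13 °C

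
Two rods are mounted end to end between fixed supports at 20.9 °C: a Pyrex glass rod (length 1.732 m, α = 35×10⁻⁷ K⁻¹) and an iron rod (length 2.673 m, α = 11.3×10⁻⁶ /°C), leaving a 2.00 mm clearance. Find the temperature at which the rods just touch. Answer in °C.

α₁L₁ = 6.062×10⁻⁶ m/K, α₂L₂ = 3.02049×10⁻⁵ m/K → total 3.62669×10⁻⁵ m/K
ΔT = g/(α₁L₁+α₂L₂) = 2.00×10⁻³ / 3.62669×10⁻⁵ = 55.147 K
T = 20.9 + 55.147 = 76.047 °C

T = 76.0 °C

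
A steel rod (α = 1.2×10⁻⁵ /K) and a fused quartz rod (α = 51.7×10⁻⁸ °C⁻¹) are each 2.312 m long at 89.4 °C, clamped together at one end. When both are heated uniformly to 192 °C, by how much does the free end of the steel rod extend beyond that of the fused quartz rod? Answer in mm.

2.72 mm

ΔT = 102.6 K
steel: ΔL = 1.2×10⁻⁵ × 2.312 m × 102.6 = 2.8465×10⁻³ m = 2.8465 mm
fused quartz: ΔL = 51.7×10⁻⁸ × 2.312 m × 102.6 = 1.2264×10⁻⁴ m = 0.12264 mm
difference = 2.8465 − 0.12264 = 2.72386 mm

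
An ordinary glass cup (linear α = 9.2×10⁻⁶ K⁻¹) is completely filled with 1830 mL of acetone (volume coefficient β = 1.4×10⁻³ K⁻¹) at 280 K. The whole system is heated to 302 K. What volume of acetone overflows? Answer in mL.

The cup also expands: β_container ≈ 3α = 2.76×10⁻⁵ /K
Net overflow = V₀(β_liq − 3α_cont)ΔT
β − 3α = 1.40×10⁻³ − 2.76×10⁻⁵ = 1.3724×10⁻³ /K; ΔT = 22 K
ΔV = 1830 × 1.3724×10⁻³ × 22 = 55.3 mL

55.3 mL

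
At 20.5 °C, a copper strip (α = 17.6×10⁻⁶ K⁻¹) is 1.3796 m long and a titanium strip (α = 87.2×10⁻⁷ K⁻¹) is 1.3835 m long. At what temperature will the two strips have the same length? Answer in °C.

L₁(1 + α₁ΔT) = L₂(1 + α₂ΔT) ⇒ ΔT = (L₂ − L₁)/(α₁L₁ − α₂L₂)
L₂ − L₁ = 1.3835 − 1.3796 = 3.90×10⁻³ m
α₁L₁ − α₂L₂ = 17.6×10⁻⁶×1.3796 − 87.2×10⁻⁷×1.3835 = 1.221684×10⁻⁵ m/K
ΔT = 3.90×10⁻³ / 1.221684×10⁻⁵ = 319.231 K
T = 20.5 + 319.231 = 339.731 °C

T = 339.7 °C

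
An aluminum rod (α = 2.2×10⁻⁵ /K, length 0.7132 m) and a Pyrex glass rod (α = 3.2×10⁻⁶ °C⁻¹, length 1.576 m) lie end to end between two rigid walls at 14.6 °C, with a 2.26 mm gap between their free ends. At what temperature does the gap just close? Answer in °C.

T = 124 °C

α₁L₁ = 1.56904×10⁻⁵ m/K, α₂L₂ = 5.0432×10⁻⁶ m/K → total 2.07336×10⁻⁵ m/K
ΔT = g/(α₁L₁+α₂L₂) = 2.26×10⁻³ / 2.07336×10⁻⁵ = 109.00 K
T = 14.6 + 109.00 = 123.60 °C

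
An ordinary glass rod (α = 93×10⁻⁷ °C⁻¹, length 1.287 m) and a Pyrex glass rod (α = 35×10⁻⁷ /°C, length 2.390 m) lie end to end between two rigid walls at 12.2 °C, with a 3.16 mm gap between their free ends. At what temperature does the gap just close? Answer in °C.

Gap closes when ΔL₁ + ΔL₂ = 3.16 mm = 3.16×10⁻³ m
(α₁L₁ + α₂L₂)ΔT = g
α₁L₁ + α₂L₂ = 93×10⁻⁷×1.287 + 35×10⁻⁷×2.390 = 2.03341×10⁻⁵ m/K
ΔT = 3.16×10⁻³ / 2.03341×10⁻⁵ = 155.40 K
T = 12.2 + 155.40 = 167.60 °C

T = 168 °C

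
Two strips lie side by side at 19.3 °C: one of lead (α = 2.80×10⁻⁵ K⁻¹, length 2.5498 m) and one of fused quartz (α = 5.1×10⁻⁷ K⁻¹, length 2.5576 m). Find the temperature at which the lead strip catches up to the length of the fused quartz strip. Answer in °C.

T = 130.6 °C

L₁(1 + α₁ΔT) = L₂(1 + α₂ΔT) ⇒ ΔT = (L₂ − L₁)/(α₁L₁ − α₂L₂)
L₂ − L₁ = 2.5576 − 2.5498 = 7.80×10⁻³ m
α₁L₁ − α₂L₂ = 2.80×10⁻⁵×2.5498 − 5.1×10⁻⁷×2.5576 = 7.0090024×10⁻⁵ m/K
ΔT = 7.80×10⁻³ / 7.0090024×10⁻⁵ = 111.285 K
T = 19.3 + 111.285 = 130.585 °C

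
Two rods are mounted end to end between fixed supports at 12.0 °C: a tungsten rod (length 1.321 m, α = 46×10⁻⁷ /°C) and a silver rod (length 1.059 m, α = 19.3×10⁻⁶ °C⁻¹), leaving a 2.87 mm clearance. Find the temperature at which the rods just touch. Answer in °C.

T = 120 °C

α₁L₁ = 6.0766×10⁻⁶ m/K, α₂L₂ = 2.04387×10⁻⁵ m/K → total 2.65153×10⁻⁵ m/K
ΔT = g/(α₁L₁+α₂L₂) = 2.87×10⁻³ / 2.65153×10⁻⁵ = 108.24 K
T = 12.0 + 108.24 = 120.24 °C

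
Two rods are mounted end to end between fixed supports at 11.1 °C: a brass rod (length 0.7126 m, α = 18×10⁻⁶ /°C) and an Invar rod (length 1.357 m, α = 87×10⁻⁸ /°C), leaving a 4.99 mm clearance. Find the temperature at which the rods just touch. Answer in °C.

Gap closes when ΔL₁ + ΔL₂ = 4.99 mm = 4.99×10⁻³ m
(α₁L₁ + α₂L₂)ΔT = g
α₁L₁ + α₂L₂ = 18×10⁻⁶×0.7126 + 87×10⁻⁸×1.357 = 1.400739×10⁻⁵ m/K
ΔT = 4.99×10⁻³ / 1.400739×10⁻⁵ = 356.24 K
T = 11.1 + 356.24 = 367.34 °C

T = 367 °C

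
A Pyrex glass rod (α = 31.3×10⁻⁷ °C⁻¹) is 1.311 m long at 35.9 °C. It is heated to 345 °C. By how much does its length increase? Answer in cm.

ΔL = 0.127 cm

|ΔT| = |345 − 35.9| = 309.1 K
ΔL = αL₀ΔT = (31.3×10⁻⁷)(1.311)(309.1) = 1.27×10⁻³ m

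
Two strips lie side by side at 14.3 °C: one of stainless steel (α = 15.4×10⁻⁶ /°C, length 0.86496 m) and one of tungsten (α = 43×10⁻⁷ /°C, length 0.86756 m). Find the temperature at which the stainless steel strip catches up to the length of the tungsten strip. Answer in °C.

T = 285.4 °C

Equal length when α₁L₁ΔT − α₂L₂ΔT = L₂ − L₁ = 2.60×10⁻³ m
α₁L₁ = 1.3320384×10⁻⁵, α₂L₂ = 3.730508×10⁻⁶ → Δ(αL) = 9.589876×10⁻⁶ m/K
ΔT = 2.60×10⁻³ / 9.589876×10⁻⁶ = 271.119 K, so T = 14.3 + 271.119 = 285.419 °C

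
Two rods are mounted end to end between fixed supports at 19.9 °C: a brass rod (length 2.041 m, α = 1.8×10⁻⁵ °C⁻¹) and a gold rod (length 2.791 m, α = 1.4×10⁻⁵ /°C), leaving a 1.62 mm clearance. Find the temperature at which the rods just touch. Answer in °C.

T = 41.3 °C

α₁L₁ = 3.6738×10⁻⁵ m/K, α₂L₂ = 3.9074×10⁻⁵ m/K → total 7.5812×10⁻⁵ m/K
ΔT = g/(α₁L₁+α₂L₂) = 1.62×10⁻³ / 7.5812×10⁻⁵ = 21.369 K
T = 19.9 + 21.369 = 41.269 °C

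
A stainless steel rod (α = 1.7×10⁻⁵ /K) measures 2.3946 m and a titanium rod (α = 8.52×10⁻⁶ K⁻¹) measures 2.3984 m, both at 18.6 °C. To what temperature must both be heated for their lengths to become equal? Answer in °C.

T = 206.0 °C

Equal length when α₁L₁ΔT − α₂L₂ΔT = L₂ − L₁ = 3.80×10⁻³ m
α₁L₁ = 4.07082×10⁻⁵, α₂L₂ = 2.0434368×10⁻⁵ → Δ(αL) = 2.0273832×10⁻⁵ m/K
ΔT = 3.80×10⁻³ / 2.0273832×10⁻⁵ = 187.434 K, so T = 18.6 + 187.434 = 206.034 °C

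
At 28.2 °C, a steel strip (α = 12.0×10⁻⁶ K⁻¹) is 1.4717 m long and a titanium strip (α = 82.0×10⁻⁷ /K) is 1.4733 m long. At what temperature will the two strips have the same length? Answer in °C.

Equal length when α₁L₁ΔT − α₂L₂ΔT = L₂ − L₁ = 1.60×10⁻³ m
α₁L₁ = 1.76604×10⁻⁵, α₂L₂ = 1.208106×10⁻⁵ → Δ(αL) = 5.57934×10⁻⁶ m/K
ΔT = 1.60×10⁻³ / 5.57934×10⁻⁶ = 286.772 K, so T = 28.2 + 286.772 = 314.972 °C

T = 315.0 °C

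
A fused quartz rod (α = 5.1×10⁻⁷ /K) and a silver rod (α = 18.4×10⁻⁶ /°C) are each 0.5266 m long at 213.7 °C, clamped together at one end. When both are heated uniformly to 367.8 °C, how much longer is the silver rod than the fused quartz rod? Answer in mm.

ΔT = 154.1 K
fused quartz: ΔL = 5.1×10⁻⁷ × 0.5266 m × 154.1 = 4.1386×10⁻⁵ m = 0.041386 mm
silver: ΔL = 18.4×10⁻⁶ × 0.5266 m × 154.1 = 1.4931×10⁻³ m = 1.4931 mm
difference = 1.4931 − 0.041386 = 1.451714 mm

1.45 mm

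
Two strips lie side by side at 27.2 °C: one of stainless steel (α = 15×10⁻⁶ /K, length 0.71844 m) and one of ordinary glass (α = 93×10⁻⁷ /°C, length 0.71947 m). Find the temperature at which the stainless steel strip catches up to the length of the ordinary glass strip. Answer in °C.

T = 279.3 °C

L₁(1 + α₁ΔT) = L₂(1 + α₂ΔT) ⇒ ΔT = (L₂ − L₁)/(α₁L₁ − α₂L₂)
L₂ − L₁ = 0.71947 − 0.71844 = 1.03×10⁻³ m
α₁L₁ − α₂L₂ = 15×10⁻⁶×0.71844 − 93×10⁻⁷×0.71947 = 4.085529×10⁻⁶ m/K
ΔT = 1.03×10⁻³ / 4.085529×10⁻⁶ = 252.109 K
T = 27.2 + 252.109 = 279.309 °C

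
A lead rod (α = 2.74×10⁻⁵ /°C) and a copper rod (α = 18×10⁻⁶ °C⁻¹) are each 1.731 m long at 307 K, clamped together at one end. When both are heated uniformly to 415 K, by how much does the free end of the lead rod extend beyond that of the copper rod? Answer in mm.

ΔT = 108 K
lead: ΔL = 2.74×10⁻⁵ × 1.731 m × 108 = 5.1224×10⁻³ m = 5.1224 mm
copper: ΔL = 18×10⁻⁶ × 1.731 m × 108 = 3.3651×10⁻³ m = 3.3651 mm
difference = 5.1224 − 3.3651 = 1.7573 mm

1.76 mm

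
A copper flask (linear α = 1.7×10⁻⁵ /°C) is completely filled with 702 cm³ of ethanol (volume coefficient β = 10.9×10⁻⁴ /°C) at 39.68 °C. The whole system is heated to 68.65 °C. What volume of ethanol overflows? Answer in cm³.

The flask also expands: β_container ≈ 3α = 5.1×10⁻⁵ /K
Net overflow = V₀(β_liq − 3α_cont)ΔT
β − 3α = 1.09×10⁻³ − 5.1×10⁻⁵ = 1.039×10⁻³ /K; ΔT = 28.97 K
ΔV = 702 × 1.039×10⁻³ × 28.97 = 21.1 cm³

21.1 cm³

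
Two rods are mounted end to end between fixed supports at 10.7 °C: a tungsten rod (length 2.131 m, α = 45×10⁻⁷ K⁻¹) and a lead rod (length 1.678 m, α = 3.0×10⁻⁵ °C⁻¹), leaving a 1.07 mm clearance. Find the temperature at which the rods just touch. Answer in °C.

T = 28.6 °C

α₁L₁ = 9.5895×10⁻⁶ m/K, α₂L₂ = 5.034×10⁻⁵ m/K → total 5.99295×10⁻⁵ m/K
ΔT = g/(α₁L₁+α₂L₂) = 1.07×10⁻³ / 5.99295×10⁻⁵ = 17.854 K
T = 10.7 + 17.854 = 28.554 °C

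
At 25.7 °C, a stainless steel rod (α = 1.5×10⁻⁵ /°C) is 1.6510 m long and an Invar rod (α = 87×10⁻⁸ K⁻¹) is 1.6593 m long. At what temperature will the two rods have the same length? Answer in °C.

T = 381.6 °C

L₁(1 + α₁ΔT) = L₂(1 + α₂ΔT) ⇒ ΔT = (L₂ − L₁)/(α₁L₁ − α₂L₂)
L₂ − L₁ = 1.6593 − 1.6510 = 8.30×10⁻³ m
α₁L₁ − α₂L₂ = 1.5×10⁻⁵×1.6510 − 87×10⁻⁸×1.6593 = 2.3321409×10⁻⁵ m/K
ΔT = 8.30×10⁻³ / 2.3321409×10⁻⁵ = 355.896 K
T = 25.7 + 355.896 = 381.596 °C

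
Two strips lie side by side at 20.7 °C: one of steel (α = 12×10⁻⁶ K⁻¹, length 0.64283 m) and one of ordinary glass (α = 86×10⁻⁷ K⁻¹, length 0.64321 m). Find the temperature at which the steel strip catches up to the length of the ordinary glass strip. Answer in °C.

L₁(1 + α₁ΔT) = L₂(1 + α₂ΔT) ⇒ ΔT = (L₂ − L₁)/(α₁L₁ − α₂L₂)
L₂ − L₁ = 0.64321 − 0.64283 = 3.80×10⁻⁴ m
α₁L₁ − α₂L₂ = 12×10⁻⁶×0.64283 − 86×10⁻⁷×0.64321 = 2.182354×10⁻⁶ m/K
ΔT = 3.80×10⁻⁴ / 2.182354×10⁻⁶ = 174.124 K
T = 20.7 + 174.124 = 194.824 °C

T = 194.8 °C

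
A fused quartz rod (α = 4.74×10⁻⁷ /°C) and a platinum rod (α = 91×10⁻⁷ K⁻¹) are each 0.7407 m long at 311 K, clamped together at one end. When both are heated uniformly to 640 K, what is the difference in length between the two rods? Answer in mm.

2.10 mm

ΔT = 329 K
fused quartz: ΔL = 4.74×10⁻⁷ × 0.7407 m × 329 = 1.1551×10⁻⁴ m = 0.11551 mm
platinum: ΔL = 91×10⁻⁷ × 0.7407 m × 329 = 2.2176×10⁻³ m = 2.2176 mm
difference = 2.2176 − 0.11551 = 2.10209 mm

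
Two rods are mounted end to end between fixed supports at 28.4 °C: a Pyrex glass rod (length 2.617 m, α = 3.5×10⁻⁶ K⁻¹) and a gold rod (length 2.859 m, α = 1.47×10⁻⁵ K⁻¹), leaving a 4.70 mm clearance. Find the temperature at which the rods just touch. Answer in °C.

T = 120 °C

α₁L₁ = 9.1595×10⁻⁶ m/K, α₂L₂ = 4.20273×10⁻⁵ m/K → total 5.11868×10⁻⁵ m/K
ΔT = g/(α₁L₁+α₂L₂) = 4.70×10⁻³ / 5.11868×10⁻⁵ = 91.82 K
T = 28.4 + 91.82 = 120.22 °C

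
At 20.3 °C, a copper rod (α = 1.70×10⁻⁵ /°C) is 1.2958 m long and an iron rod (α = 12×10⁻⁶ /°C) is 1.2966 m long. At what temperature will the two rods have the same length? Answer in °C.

L₁(1 + α₁ΔT) = L₂(1 + α₂ΔT) ⇒ ΔT = (L₂ − L₁)/(α₁L₁ − α₂L₂)
L₂ − L₁ = 1.2966 − 1.2958 = 8.00×10⁻⁴ m
α₁L₁ − α₂L₂ = 1.70×10⁻⁵×1.2958 − 12×10⁻⁶×1.2966 = 6.4694×10⁻⁶ m/K
ΔT = 8.00×10⁻⁴ / 6.4694×10⁻⁶ = 123.659 K
T = 20.3 + 123.659 = 143.959 °C

T = 144.0 °C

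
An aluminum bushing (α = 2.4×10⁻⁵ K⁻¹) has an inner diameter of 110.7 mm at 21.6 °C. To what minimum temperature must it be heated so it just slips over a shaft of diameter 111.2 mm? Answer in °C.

Required Δd = 111.2 − 110.7 = 0.5 mm
Δd = αd₀ΔT ⇒ ΔT = Δd/(αd₀) = 0.5 / (2.4×10⁻⁵ × 110.7) = 188.20 K
T_min = 21.6 + 188.20 = 209.80 °C

T = 210 °C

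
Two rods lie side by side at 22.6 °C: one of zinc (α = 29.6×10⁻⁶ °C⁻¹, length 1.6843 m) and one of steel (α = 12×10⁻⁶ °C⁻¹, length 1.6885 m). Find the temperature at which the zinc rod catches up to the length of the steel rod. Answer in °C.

Equal length when α₁L₁ΔT − α₂L₂ΔT = L₂ − L₁ = 4.20×10⁻³ m
α₁L₁ = 4.985528×10⁻⁵, α₂L₂ = 2.0262×10⁻⁵ → Δ(αL) = 2.959328×10⁻⁵ m/K
ΔT = 4.20×10⁻³ / 2.959328×10⁻⁵ = 141.924 K, so T = 22.6 + 141.924 = 164.524 °C

T = 164.5 °C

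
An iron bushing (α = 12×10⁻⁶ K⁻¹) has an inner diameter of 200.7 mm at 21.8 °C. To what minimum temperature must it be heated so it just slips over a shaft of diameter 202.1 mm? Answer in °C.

T = 603 °C

Required Δd = 202.1 − 200.7 = 1.4 mm
Δd = αd₀ΔT ⇒ ΔT = Δd/(αd₀) = 1.4 / (12×10⁻⁶ × 200.7) = 581.30 K
T_min = 21.8 + 581.30 = 603.10 °C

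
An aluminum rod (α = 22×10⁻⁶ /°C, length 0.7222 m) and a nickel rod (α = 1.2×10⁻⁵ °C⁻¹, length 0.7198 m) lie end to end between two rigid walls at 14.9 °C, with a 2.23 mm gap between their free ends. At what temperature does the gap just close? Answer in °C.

Gap closes when ΔL₁ + ΔL₂ = 2.23 mm = 2.23×10⁻³ m
(α₁L₁ + α₂L₂)ΔT = g
α₁L₁ + α₂L₂ = 22×10⁻⁶×0.7222 + 1.2×10⁻⁵×0.7198 = 2.4526×10⁻⁵ m/K
ΔT = 2.23×10⁻³ / 2.4526×10⁻⁵ = 90.92 K
T = 14.9 + 90.92 = 105.82 °C

T = 106 °C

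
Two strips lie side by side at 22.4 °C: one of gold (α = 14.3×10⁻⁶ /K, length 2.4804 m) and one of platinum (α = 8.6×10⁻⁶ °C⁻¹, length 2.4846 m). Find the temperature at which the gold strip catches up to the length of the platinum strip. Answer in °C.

Equal length when α₁L₁ΔT − α₂L₂ΔT = L₂ − L₁ = 4.20×10⁻³ m
α₁L₁ = 3.546972×10⁻⁵, α₂L₂ = 2.136756×10⁻⁵ → Δ(αL) = 1.410216×10⁻⁵ m/K
ΔT = 4.20×10⁻³ / 1.410216×10⁻⁵ = 297.827 K, so T = 22.4 + 297.827 = 320.227 °C

T = 320.2 °C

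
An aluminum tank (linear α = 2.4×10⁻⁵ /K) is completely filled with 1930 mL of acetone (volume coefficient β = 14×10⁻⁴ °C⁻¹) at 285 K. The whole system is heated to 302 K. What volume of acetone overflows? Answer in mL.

The tank also expands: β_container ≈ 3α = 7.2×10⁻⁵ /K
Net overflow = V₀(β_liq − 3α_cont)ΔT
β − 3α = 1.40×10⁻³ − 7.2×10⁻⁵ = 1.328×10⁻³ /K; ΔT = 17 K
ΔV = 1930 × 1.328×10⁻³ × 17 = 43.6 mL

43.6 mL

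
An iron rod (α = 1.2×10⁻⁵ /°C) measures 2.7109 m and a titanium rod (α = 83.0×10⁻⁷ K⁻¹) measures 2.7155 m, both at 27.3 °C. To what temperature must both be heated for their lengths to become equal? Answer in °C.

L₁(1 + α₁ΔT) = L₂(1 + α₂ΔT) ⇒ ΔT = (L₂ − L₁)/(α₁L₁ − α₂L₂)
L₂ − L₁ = 2.7155 − 2.7109 = 4.60×10⁻³ m
α₁L₁ − α₂L₂ = 1.2×10⁻⁵×2.7109 − 83.0×10⁻⁷×2.7155 = 9.99215×10⁻⁶ m/K
ΔT = 4.60×10⁻³ / 9.99215×10⁻⁶ = 460.361 K
T = 27.3 + 460.361 = 487.661 °C

T = 487.7 °C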